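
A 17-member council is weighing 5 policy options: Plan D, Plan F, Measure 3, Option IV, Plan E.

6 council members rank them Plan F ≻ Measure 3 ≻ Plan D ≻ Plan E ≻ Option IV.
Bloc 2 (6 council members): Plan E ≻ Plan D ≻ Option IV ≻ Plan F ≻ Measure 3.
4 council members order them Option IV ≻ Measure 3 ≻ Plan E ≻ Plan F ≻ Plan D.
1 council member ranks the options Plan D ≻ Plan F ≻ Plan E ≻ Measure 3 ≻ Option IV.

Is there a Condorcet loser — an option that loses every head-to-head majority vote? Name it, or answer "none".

Head-to-head results (17 council members):
Plan D vs Plan F: Plan D is ranked higher on 6+1 = 7 ballots, Plan F on 10. Plan F wins 10–7.
Plan D vs Measure 3: Measure 3 wins 10–7.
Plan D vs Option IV: Plan D preferred on 6+6+1 = 13 ballots; Plan D wins 13–4.
Plan D vs Plan E: 6+1 = 7 for Plan D, 10 for Plan E — Plan E by 10–7.
Plan F vs Measure 3: Plan F wins 13–4.
Plan F–Option IV: Option IV 10–7.
Plan F vs Plan E: Plan F is ranked higher on 6+1 = 7 ballots, Plan E on 10. Plan E wins 10–7.
Measure 3 vs Option IV: Measure 3 is ranked higher on 6+1 = 7 ballots, Option IV on 10. Option IV wins 10–7.
Measure 3 vs Plan E: Measure 3, 10–7.
Option IV vs Plan E: Plan E, 13–4.
Every option wins at least one matchup (Plan D beats Option IV; Plan F beats Plan D; Measure 3 beats Plan D; Option IV beats Plan F; Plan E beats Plan D), so there is no Condorcet loser.

none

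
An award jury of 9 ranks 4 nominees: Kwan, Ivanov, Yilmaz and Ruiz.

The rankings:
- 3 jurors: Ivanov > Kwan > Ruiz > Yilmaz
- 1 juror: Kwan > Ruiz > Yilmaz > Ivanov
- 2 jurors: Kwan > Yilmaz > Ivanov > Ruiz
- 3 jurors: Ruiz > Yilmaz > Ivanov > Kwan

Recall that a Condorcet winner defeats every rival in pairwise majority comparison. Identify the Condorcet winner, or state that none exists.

Check each pair by majority over 9 ballots:
Kwan vs Ivanov: Ivanov wins 6–3.
Kwan–Yilmaz: Kwan 6–3.
Kwan vs Ruiz: Kwan wins 6–3.
Ivanov vs Yilmaz: Yilmaz, 6–3.
Ivanov–Ruiz: Ivanov 5–4.
Yilmaz vs Ruiz: Ruiz, 7–2.
Every nominee loses at least once (Kwan loses to Ivanov; Ivanov loses to Yilmaz; Yilmaz loses to Kwan; Ruiz loses to Kwan). The majority relation contains the cycle Kwan > Yilmaz > Ivanov > Kwan, so there is no Condorcet winner.

none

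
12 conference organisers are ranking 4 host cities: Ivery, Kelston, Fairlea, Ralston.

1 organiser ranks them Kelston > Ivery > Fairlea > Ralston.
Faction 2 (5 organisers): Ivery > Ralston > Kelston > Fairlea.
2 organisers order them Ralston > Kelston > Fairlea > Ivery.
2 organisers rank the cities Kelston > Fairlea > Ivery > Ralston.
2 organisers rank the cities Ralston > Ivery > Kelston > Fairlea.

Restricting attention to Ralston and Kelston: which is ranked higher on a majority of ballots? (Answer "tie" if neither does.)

Ralston

Ballots ranking Ralston above Kelston: 5 + 2 + 2 = 9.
Ballots ranking Kelston above Ralston: 12 − 9 = 3.
Ralston wins the head-to-head 9–3.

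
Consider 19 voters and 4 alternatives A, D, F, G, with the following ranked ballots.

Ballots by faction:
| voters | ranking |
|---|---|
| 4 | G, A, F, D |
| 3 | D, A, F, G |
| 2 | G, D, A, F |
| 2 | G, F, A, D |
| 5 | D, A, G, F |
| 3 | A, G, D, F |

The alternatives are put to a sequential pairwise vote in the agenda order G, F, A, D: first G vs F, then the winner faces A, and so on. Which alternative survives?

D

Round 1: G vs F — 16–3, G advances.
Round 2: G vs A — 8–11, A advances.
Round 3: A vs D — 9–10, D advances.
The agenda winner is D.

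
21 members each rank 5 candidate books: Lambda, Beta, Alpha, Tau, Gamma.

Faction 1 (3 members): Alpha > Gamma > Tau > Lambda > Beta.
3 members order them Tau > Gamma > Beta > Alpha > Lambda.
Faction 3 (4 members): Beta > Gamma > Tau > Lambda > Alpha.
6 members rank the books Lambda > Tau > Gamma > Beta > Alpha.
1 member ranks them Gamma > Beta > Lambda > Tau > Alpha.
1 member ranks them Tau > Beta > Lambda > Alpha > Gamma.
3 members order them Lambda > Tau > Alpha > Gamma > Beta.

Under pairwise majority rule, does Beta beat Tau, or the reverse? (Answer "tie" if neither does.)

Tau

Ballots ranking Beta above Tau: 4 + 1 = 5.
Ballots ranking Tau above Beta: 21 − 5 = 16.
Tau wins the head-to-head 16–5.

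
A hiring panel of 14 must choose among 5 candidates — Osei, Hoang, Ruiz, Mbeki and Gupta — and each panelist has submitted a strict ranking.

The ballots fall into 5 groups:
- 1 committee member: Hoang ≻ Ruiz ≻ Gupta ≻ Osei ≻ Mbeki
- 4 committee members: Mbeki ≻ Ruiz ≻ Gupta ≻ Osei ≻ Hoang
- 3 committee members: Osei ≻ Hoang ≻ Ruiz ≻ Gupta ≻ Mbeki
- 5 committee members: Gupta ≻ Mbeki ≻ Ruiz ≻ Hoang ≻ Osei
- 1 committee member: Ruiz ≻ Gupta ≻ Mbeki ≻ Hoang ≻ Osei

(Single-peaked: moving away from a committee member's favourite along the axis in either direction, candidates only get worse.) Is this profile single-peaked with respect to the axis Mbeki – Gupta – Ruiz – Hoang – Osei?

no

Axis positions: Mbeki=1, Gupta=2, Ruiz=3, Hoang=4, Osei=5.
Group 1 (peak Hoang at position 4): ranking walks positions 4-3-2-5-1, expanding outward from the peak — single-peaked.
Group 2: ranking walks positions 1-3-2-5-4; Ruiz is ranked above Gupta even though Gupta lies between Ruiz and the peak Mbeki on the axis — preferences dip and rise again. Not single-peaked.
Group 3 (peak Osei at position 5): ranking walks positions 5-4-3-2-1, expanding outward from the peak — single-peaked.
Group 4 (peak Gupta at position 2): ranking walks positions 2-1-3-4-5, expanding outward from the peak — single-peaked.
Group 5 (peak Ruiz at position 3): ranking walks positions 3-2-1-4-5, expanding outward from the peak — single-peaked.
Group 2 violates single-peakedness, so the profile is not single-peaked on this axis.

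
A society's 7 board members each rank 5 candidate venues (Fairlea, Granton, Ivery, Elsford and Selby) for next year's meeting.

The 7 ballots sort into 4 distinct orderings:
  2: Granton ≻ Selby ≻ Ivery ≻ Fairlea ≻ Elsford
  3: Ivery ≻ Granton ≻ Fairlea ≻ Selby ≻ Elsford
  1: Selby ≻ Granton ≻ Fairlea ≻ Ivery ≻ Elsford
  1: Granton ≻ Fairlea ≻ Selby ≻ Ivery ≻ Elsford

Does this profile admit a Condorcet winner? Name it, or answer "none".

Granton

Head-to-head results (7 organisers):
Fairlea vs Granton: Granton wins 7–0.
Fairlea vs Ivery: Fairlea is ranked higher on 1+1 = 2 ballots, Ivery on 5. Ivery wins 5–2.
Fairlea vs Elsford: 7 to 0, Fairlea.
Fairlea vs Selby: 4 to 3, Fairlea.
Granton vs Ivery: Granton is ranked higher on 2+1+1 = 4 ballots, Ivery on 3. Granton wins 4–3.
Granton vs Elsford: Granton is ranked higher on 2+3+1+1 = 7 ballots, Elsford on 0. Granton wins 7–0.
Granton vs Selby: Granton is ranked higher on 2+3+1 = 6 ballots, Selby on 1. Granton wins 6–1.
Ivery vs Elsford: Ivery, 7–0.
Ivery vs Selby: 3 for Ivery, 4 for Selby — Selby by 4–3.
Elsford–Selby: Selby 7–0.
Only Granton has no losses; Granton is the Condorcet winner.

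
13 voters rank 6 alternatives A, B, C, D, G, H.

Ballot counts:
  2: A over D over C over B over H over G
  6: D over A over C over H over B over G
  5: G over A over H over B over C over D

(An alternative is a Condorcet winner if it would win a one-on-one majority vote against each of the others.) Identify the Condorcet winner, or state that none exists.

Head-to-head results (13 voters):
A vs B: 2+6+5 = 13 for A, 0 for B — A by 13–0.
A vs C: 13 to 0, A.
A–D: A 7–6.
A vs G: A is ranked higher on 2+6 = 8 ballots, G on 5. A wins 8–5.
A–H: A 13–0.
B vs C: 5 to 8, C.
B–D: D 8–5.
B vs G: B, 8–5.
B vs H: B is ranked higher on 2 ballots, H on 11. H wins 11–2.
C vs D: 5 to 8, D.
C–G: C 8–5.
C–H: C 8–5.
D vs G: D is ranked higher on 2+6 = 8 ballots, G on 5. D wins 8–5.
D vs H: D is ranked higher on 2+6 = 8 ballots, H on 5. D wins 8–5.
G vs H: G preferred on 5 ballots; H wins 8–5.
Only A has no losses; A is the Condorcet winner.

A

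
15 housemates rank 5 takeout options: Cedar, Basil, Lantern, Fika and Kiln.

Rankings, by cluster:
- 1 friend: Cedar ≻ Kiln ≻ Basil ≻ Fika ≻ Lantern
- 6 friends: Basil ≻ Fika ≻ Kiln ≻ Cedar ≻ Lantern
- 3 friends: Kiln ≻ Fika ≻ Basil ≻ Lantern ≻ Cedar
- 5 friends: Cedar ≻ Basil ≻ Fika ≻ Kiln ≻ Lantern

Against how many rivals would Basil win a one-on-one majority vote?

4

Basil against each rival (15 friends):
Basil vs Cedar: Basil wins 9–6.
Basil vs Lantern: Basil wins 15–0.
Basil vs Fika: Basil, 12–3.
Basil vs Kiln: Basil preferred on 6+5 = 11 ballots; Basil wins 11–4.
Basil beats Cedar, Lantern, Fika, Kiln — 4 pairwise wins.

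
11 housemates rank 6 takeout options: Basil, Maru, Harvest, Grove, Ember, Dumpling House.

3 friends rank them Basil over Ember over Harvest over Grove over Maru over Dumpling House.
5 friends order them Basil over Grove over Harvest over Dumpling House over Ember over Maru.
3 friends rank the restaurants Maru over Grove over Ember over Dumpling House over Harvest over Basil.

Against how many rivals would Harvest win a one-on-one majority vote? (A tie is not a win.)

Harvest against each rival (11 friends):
Harvest vs Basil: Harvest preferred on 3 ballots; Basil wins 8–3.
Harvest vs Maru: 8 to 3, Harvest.
Harvest vs Grove: 3 to 8, Grove.
Harvest vs Ember: Harvest is ranked higher on 5 ballots, Ember on 6. Ember wins 6–5.
Harvest vs Dumpling House: Harvest wins 8–3.
Harvest beats Maru, Dumpling House; loses to Basil, Grove, Ember — 2 pairwise wins.

2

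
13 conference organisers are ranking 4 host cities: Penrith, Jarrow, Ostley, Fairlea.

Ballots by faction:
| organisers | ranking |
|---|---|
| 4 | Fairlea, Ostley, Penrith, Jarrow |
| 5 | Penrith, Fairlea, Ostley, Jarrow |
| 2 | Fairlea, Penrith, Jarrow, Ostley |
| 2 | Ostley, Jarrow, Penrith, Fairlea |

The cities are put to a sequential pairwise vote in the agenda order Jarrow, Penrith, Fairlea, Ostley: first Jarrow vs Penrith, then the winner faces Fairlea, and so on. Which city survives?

Round 1: Jarrow vs Penrith — 2–11, Penrith advances.
Round 2: Penrith vs Fairlea — 7–6, Penrith advances.
Round 3: Penrith vs Ostley — 7–6, Penrith advances.
The agenda winner is Penrith.

Penrith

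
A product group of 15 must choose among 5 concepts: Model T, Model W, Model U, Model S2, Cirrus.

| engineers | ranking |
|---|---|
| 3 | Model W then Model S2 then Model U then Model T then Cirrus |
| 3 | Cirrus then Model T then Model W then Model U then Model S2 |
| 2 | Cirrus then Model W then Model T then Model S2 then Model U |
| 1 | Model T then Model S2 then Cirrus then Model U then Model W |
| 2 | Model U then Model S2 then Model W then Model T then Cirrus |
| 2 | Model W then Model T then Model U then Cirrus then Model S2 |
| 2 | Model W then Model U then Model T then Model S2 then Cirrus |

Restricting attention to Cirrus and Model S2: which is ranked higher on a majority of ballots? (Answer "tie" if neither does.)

Model S2

Ballots ranking Cirrus above Model S2: 3 + 2 + 2 = 7.
Ballots ranking Model S2 above Cirrus: 15 − 7 = 8.
Model S2 wins the head-to-head 8–7.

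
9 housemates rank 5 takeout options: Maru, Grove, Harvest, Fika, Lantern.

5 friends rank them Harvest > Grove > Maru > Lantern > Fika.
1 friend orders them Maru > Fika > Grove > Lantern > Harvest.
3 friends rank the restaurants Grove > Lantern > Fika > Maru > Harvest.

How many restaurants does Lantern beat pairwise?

1

Lantern against each rival (9 friends):
Lantern vs Maru: Maru wins 6–3.
Lantern vs Grove: Lantern preferred on 0 ballots; Grove wins 9–0.
Lantern–Harvest: Harvest 5–4.
Lantern vs Fika: Lantern, 8–1.
Lantern beats Fika; loses to Maru, Grove, Harvest — 1 pairwise win.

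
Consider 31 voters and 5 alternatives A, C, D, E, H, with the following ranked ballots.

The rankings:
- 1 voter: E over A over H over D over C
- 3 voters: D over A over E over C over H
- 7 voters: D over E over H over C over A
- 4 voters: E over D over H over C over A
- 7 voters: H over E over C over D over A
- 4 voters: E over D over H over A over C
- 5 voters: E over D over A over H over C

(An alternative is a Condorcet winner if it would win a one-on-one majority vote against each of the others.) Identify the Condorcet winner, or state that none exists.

E

Check each pair by majority over 31 ballots:
A vs C: A preferred on 1+3+4+5 = 13 ballots; C wins 18–13.
A vs D: 1 to 30, D.
A vs E: A preferred on 3 ballots; E wins 28–3.
A vs H: 1+3+5 = 9 for A, 22 for H — H by 22–9.
C vs D: 7 to 24, D.
C vs E: C preferred on 0 ballots; E wins 31–0.
C vs H: 3 to 28, H.
D vs E: D is ranked higher on 3+7 = 10 ballots, E on 21. E wins 21–10.
D vs H: 3+7+4+4+5 = 23 for D, 8 for H — D by 23–8.
E vs H: E preferred on 1+3+7+4+4+5 = 24 ballots; E wins 24–7.
E beats each of A, C, D, H — E is the Condorcet winner.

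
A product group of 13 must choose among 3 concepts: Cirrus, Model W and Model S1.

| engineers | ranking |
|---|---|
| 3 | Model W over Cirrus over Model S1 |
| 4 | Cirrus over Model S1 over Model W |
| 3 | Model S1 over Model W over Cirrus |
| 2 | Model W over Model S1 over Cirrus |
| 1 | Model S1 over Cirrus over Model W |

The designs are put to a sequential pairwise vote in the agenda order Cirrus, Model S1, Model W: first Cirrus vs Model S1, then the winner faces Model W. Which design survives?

Model W

Round 1: Cirrus vs Model S1 — 7–6, Cirrus advances.
Round 2: Cirrus vs Model W — 5–8, Model W advances.
The agenda winner is Model W.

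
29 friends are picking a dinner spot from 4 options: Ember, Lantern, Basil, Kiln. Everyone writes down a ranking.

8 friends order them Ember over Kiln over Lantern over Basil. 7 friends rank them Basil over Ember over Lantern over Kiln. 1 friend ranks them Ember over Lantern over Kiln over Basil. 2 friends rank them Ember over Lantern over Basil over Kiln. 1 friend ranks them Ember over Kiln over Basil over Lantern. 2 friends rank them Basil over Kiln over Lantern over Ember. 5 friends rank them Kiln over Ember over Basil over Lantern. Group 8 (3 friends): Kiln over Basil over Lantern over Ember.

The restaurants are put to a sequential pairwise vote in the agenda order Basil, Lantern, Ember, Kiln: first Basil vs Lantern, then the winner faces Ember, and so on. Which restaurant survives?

Round 1: Basil vs Lantern — 18–11, Basil advances.
Round 2: Basil vs Ember — 12–17, Ember advances.
Round 3: Ember vs Kiln — 19–10, Ember advances.
The agenda winner is Ember.

Ember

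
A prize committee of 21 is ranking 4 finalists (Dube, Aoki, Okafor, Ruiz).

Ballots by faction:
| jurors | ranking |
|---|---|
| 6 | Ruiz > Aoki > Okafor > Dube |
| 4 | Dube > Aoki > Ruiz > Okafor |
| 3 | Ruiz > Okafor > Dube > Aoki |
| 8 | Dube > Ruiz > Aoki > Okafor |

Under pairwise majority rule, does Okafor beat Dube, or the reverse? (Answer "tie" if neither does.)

Dube

Ballots ranking Okafor above Dube: 6 + 3 = 9.
Ballots ranking Dube above Okafor: 21 − 9 = 12.
Dube wins the head-to-head 12–9.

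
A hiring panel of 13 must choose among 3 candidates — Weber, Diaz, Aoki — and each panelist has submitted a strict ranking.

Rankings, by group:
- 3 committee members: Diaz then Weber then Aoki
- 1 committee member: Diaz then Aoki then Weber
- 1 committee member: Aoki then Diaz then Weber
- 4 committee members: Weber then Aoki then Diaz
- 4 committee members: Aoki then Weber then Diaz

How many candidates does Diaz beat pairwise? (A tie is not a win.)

Diaz against each rival (13 committee members):
Diaz–Weber: Weber 8–5.
Diaz vs Aoki: 3+1 = 4 for Diaz, 9 for Aoki — Aoki by 9–4.
Diaz beats no one; loses to Weber, Aoki — 0 pairwise wins.

0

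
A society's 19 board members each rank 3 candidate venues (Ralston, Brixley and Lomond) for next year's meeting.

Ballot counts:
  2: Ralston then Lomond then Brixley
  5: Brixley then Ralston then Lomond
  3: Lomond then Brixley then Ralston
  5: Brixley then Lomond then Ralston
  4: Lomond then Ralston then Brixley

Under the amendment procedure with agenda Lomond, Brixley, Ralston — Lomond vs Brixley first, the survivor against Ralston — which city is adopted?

Brixley

Round 1: Lomond vs Brixley — 9–10, Brixley advances.
Round 2: Brixley vs Ralston — 13–6, Brixley advances.
The agenda winner is Brixley.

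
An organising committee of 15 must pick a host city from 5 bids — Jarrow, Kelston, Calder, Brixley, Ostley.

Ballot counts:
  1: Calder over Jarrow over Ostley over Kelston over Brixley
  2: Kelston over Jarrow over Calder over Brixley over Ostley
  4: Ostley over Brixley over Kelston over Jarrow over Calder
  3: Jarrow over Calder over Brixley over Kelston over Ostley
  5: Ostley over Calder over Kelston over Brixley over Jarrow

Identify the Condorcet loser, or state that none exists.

Head-to-head results (15 organisers):
Jarrow vs Kelston: 4 to 11, Kelston.
Jarrow vs Calder: Jarrow wins 9–6.
Jarrow vs Brixley: Jarrow preferred on 1+2+3 = 6 ballots; Brixley wins 9–6.
Jarrow vs Ostley: 6 to 9, Ostley.
Kelston vs Calder: Calder wins 9–6.
Kelston vs Brixley: Kelston preferred on 1+2+5 = 8 ballots; Kelston wins 8–7.
Kelston vs Ostley: Ostley wins 10–5.
Calder vs Brixley: 1+2+3+5 = 11 for Calder, 4 for Brixley — Calder by 11–4.
Calder vs Ostley: Calder preferred on 1+2+3 = 6 ballots; Ostley wins 9–6.
Brixley vs Ostley: Ostley wins 10–5.
Each city has at least one pairwise win (Jarrow beats Calder; Kelston beats Jarrow; Calder beats Kelston; Brixley beats Jarrow; Ostley beats Jarrow) — no Condorcet loser.

none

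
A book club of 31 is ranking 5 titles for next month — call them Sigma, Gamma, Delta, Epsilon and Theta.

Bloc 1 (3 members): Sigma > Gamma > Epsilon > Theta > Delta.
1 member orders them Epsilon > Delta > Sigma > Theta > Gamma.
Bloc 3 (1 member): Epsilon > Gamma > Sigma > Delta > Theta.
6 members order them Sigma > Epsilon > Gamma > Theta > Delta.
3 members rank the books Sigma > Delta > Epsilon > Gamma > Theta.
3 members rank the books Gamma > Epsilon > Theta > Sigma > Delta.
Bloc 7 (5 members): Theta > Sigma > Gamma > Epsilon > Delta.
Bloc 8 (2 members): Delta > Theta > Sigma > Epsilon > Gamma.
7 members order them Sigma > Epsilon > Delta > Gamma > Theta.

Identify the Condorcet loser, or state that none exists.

Delta

Head-to-head results (31 members):
Sigma vs Gamma: 27 for Sigma, 4 for Gamma — Sigma by 27–4.
Sigma vs Delta: Sigma is ranked higher on 28 ballots, Delta on 3. Sigma wins 28–3.
Sigma vs Epsilon: 3+6+3+5+2+7 = 26 for Sigma, 5 for Epsilon — Sigma by 26–5.
Sigma vs Theta: 21 to 10, Sigma.
Gamma vs Delta: Gamma, 18–13.
Gamma vs Epsilon: Gamma is ranked higher on 3+3+5 = 11 ballots, Epsilon on 20. Epsilon wins 20–11.
Gamma–Theta: Gamma 23–8.
Delta vs Epsilon: Epsilon wins 26–5.
Delta–Theta: Theta 17–14.
Epsilon–Theta: Epsilon 24–7.
Only Delta has no wins; Delta is the Condorcet loser.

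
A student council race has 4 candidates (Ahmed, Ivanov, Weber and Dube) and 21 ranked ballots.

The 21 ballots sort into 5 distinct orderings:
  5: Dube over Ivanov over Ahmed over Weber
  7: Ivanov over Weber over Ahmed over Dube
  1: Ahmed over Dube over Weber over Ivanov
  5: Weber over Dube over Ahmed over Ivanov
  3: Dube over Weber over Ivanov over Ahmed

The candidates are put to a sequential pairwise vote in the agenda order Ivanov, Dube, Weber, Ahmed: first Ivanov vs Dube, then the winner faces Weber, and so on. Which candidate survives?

Weber

Round 1: Ivanov vs Dube — 7–14, Dube advances.
Round 2: Dube vs Weber — 9–12, Weber advances.
Round 3: Weber vs Ahmed — 15–6, Weber advances.
The agenda winner is Weber.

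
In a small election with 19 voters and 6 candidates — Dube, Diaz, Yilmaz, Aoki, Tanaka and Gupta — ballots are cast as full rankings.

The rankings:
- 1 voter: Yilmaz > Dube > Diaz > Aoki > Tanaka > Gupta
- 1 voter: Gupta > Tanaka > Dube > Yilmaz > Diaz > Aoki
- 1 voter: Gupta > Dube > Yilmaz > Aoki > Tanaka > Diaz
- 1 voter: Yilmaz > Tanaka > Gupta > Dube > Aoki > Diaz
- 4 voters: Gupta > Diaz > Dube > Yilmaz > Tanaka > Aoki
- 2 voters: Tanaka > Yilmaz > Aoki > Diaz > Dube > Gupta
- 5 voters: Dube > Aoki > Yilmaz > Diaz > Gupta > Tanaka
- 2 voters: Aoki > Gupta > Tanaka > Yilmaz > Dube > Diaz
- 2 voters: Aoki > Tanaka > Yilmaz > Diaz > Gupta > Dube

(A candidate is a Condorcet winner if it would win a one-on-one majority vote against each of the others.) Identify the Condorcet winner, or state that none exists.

none

Check each pair by majority over 19 ballots:
Dube vs Diaz: Dube, 11–8.
Dube vs Yilmaz: Dube wins 11–8.
Dube vs Aoki: Dube wins 13–6.
Dube vs Tanaka: Dube, 11–8.
Dube vs Gupta: Gupta wins 11–8.
Diaz vs Yilmaz: Yilmaz wins 15–4.
Diaz–Aoki: Aoki 13–6.
Diaz vs Tanaka: Diaz wins 10–9.
Diaz–Gupta: Diaz 10–9.
Yilmaz vs Aoki: Yilmaz wins 10–9.
Yilmaz–Tanaka: Yilmaz 12–7.
Yilmaz vs Gupta: Yilmaz wins 11–8.
Aoki vs Tanaka: Aoki wins 11–8.
Aoki vs Gupta: Aoki wins 12–7.
Tanaka–Gupta: Gupta 13–6.
Every candidate loses at least once (Dube loses to Gupta; Diaz loses to Dube; Yilmaz loses to Dube; Aoki loses to Dube; Tanaka loses to Dube; Gupta loses to Diaz). The majority relation contains the cycle Dube > Diaz > Gupta > Dube, so there is no Condorcet winner.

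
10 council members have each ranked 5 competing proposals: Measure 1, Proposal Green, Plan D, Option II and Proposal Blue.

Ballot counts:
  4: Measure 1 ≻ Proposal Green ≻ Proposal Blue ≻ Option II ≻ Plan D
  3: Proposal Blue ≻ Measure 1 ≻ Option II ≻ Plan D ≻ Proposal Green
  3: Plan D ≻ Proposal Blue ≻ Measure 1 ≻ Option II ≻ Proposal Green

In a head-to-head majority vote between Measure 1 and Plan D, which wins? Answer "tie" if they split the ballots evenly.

Measure 1

Ballots ranking Measure 1 above Plan D: 4 + 3 = 7.
Ballots ranking Plan D above Measure 1: 10 − 7 = 3.
Measure 1 wins the head-to-head 7–3.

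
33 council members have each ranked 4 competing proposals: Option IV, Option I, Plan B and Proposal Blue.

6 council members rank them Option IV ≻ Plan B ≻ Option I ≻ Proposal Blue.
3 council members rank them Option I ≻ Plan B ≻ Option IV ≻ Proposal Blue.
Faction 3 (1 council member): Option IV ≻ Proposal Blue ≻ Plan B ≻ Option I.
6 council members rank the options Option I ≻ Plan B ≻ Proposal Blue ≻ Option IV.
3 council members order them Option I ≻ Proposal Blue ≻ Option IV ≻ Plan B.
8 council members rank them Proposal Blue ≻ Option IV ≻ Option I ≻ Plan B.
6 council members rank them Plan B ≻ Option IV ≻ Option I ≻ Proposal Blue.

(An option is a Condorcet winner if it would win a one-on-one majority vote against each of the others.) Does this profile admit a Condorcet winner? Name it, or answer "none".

Check each pair by majority over 33 ballots:
Option IV vs Option I: Option IV, 21–12.
Option IV vs Plan B: 6+1+3+8 = 18 for Option IV, 15 for Plan B — Option IV by 18–15.
Option IV vs Proposal Blue: Proposal Blue wins 17–16.
Option I vs Plan B: Option I, 20–13.
Option I vs Proposal Blue: Option I, 24–9.
Plan B vs Proposal Blue: 6+3+6+6 = 21 for Plan B, 12 for Proposal Blue — Plan B by 21–12.
Every option loses at least once (Option IV loses to Proposal Blue; Option I loses to Option IV; Plan B loses to Option IV; Proposal Blue loses to Option I). The majority relation contains the cycle Option IV beats Option I beats Proposal Blue beats Option IV, so there is no Condorcet winner.

none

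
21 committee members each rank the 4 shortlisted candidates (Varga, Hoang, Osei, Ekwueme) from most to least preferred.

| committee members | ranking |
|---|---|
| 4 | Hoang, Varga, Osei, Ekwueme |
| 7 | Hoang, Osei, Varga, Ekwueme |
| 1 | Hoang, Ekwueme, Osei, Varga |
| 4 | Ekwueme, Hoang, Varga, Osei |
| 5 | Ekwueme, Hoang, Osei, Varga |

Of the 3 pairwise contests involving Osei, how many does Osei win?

2

Osei against each rival (21 committee members):
Osei vs Varga: Osei wins 13–8.
Osei vs Hoang: Hoang, 21–0.
Osei–Ekwueme: Osei 11–10.
Osei beats Varga, Ekwueme; loses to Hoang — 2 pairwise wins.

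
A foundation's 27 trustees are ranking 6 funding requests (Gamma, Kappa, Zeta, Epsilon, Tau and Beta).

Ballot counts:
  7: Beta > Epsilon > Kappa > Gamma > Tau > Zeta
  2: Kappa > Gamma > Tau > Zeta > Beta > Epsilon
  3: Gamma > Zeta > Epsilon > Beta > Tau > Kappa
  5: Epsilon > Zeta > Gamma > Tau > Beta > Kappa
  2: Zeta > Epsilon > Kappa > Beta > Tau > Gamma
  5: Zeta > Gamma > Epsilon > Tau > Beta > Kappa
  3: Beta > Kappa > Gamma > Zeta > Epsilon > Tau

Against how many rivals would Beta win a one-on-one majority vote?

Beta against each rival (27 reviewers):
Beta vs Gamma: 7+2+3 = 12 for Beta, 15 for Gamma — Gamma by 15–12.
Beta vs Kappa: Beta wins 23–4.
Beta vs Zeta: Beta preferred on 7+3 = 10 ballots; Zeta wins 17–10.
Beta vs Epsilon: Epsilon, 15–12.
Beta–Tau: Beta 15–12.
Beta beats Kappa, Tau; loses to Gamma, Zeta, Epsilon — 2 pairwise wins.

2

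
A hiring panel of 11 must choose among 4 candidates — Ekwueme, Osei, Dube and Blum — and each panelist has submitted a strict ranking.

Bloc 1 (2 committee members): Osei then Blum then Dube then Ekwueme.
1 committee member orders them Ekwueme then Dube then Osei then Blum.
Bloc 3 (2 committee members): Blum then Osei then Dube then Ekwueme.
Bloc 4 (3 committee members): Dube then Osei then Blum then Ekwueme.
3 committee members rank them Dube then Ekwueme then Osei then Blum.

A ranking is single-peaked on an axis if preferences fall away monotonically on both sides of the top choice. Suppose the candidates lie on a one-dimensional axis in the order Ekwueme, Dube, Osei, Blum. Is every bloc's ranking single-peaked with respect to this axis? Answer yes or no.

yes

Axis positions: Ekwueme=1, Dube=2, Osei=3, Blum=4.
Bloc 1 (peak Osei at position 3): ranking walks positions 3-4-2-1, expanding outward from the peak — single-peaked.
Bloc 2 (peak Ekwueme at position 1): ranking walks positions 1-2-3-4, expanding outward from the peak — single-peaked.
Bloc 3 (peak Blum at position 4): ranking walks positions 4-3-2-1, expanding outward from the peak — single-peaked.
Bloc 4 (peak Dube at position 2): ranking walks positions 2-3-4-1, expanding outward from the peak — single-peaked.
Bloc 5 (peak Dube at position 2): ranking walks positions 2-1-3-4, expanding outward from the peak — single-peaked.
Every ranking is single-peaked on this axis.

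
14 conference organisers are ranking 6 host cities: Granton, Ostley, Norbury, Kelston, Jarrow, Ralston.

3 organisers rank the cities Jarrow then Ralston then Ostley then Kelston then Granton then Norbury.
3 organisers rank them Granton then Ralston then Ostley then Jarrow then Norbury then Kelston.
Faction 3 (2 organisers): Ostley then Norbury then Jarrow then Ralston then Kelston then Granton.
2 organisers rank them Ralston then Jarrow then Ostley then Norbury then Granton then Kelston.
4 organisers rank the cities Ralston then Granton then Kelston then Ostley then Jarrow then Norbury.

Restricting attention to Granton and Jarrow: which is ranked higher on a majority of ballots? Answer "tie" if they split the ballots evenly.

Ballots ranking Granton above Jarrow: 3 + 4 = 7.
Ballots ranking Jarrow above Granton: 14 − 7 = 7.
7–7: the pair ties.

tie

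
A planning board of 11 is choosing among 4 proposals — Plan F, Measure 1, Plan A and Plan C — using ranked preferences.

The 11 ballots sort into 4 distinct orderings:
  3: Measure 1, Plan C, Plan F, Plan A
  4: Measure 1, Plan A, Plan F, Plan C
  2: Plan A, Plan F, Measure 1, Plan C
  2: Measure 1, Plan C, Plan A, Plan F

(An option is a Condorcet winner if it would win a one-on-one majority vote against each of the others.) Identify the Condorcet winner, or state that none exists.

Measure 1

Head-to-head results (11 council members):
Plan F vs Measure 1: Measure 1, 9–2.
Plan F–Plan A: Plan A 8–3.
Plan F–Plan C: Plan F 6–5.
Measure 1 vs Plan A: Measure 1 wins 9–2.
Measure 1 vs Plan C: Measure 1 wins 11–0.
Plan A vs Plan C: Plan A, 6–5.
Measure 1 defeats every rival head-to-head and is the Condorcet winner.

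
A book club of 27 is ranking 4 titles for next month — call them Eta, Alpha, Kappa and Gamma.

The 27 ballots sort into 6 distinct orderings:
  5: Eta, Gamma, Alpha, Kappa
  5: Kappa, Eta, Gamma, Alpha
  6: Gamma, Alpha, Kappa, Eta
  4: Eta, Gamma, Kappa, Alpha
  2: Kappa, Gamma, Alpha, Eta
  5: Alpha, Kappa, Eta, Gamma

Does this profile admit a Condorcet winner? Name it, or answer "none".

Head-to-head results (27 members):
Eta–Alpha: Eta 14–13.
Eta vs Kappa: Kappa, 18–9.
Eta vs Gamma: Eta wins 19–8.
Alpha vs Kappa: Alpha, 16–11.
Alpha–Gamma: Gamma 22–5.
Kappa vs Gamma: Gamma wins 15–12.
Every book loses at least once (Eta loses to Kappa; Alpha loses to Eta; Kappa loses to Alpha; Gamma loses to Eta). The majority relation contains the cycle Eta beats Alpha beats Kappa beats Eta, so there is no Condorcet winner.

none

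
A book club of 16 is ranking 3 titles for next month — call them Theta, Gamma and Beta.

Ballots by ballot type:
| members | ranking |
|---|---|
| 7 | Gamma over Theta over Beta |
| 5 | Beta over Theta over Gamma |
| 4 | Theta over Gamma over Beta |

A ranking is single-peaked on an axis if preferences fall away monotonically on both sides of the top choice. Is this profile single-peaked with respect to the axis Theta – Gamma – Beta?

no

Axis positions: Theta=1, Gamma=2, Beta=3.
Ballot type 1 (peak Gamma at position 2): ranking walks positions 2-1-3, expanding outward from the peak — single-peaked.
Ballot type 2: ranking walks positions 3-1-2; Theta is ranked above Gamma even though Gamma lies between Theta and the peak Beta on the axis — preferences dip and rise again. Not single-peaked.
Ballot type 3 (peak Theta at position 1): ranking walks positions 1-2-3, expanding outward from the peak — single-peaked.
Ballot type 2 violates single-peakedness, so the profile is not single-peaked on this axis.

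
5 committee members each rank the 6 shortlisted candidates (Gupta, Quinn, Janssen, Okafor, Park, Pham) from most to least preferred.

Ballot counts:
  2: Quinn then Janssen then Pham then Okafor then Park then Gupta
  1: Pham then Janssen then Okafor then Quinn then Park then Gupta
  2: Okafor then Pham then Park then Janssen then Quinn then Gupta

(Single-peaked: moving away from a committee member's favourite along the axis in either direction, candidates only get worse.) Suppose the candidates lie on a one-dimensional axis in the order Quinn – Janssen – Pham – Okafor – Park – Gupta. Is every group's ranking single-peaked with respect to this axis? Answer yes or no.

yes

Axis positions: Quinn=1, Janssen=2, Pham=3, Okafor=4, Park=5, Gupta=6.
Group 1 (peak Quinn at position 1): ranking walks positions 1-2-3-4-5-6, expanding outward from the peak — single-peaked.
Group 2 (peak Pham at position 3): ranking walks positions 3-2-4-1-5-6, expanding outward from the peak — single-peaked.
Group 3 (peak Okafor at position 4): ranking walks positions 4-3-5-2-1-6, expanding outward from the peak — single-peaked.
Every ranking is single-peaked on this axis.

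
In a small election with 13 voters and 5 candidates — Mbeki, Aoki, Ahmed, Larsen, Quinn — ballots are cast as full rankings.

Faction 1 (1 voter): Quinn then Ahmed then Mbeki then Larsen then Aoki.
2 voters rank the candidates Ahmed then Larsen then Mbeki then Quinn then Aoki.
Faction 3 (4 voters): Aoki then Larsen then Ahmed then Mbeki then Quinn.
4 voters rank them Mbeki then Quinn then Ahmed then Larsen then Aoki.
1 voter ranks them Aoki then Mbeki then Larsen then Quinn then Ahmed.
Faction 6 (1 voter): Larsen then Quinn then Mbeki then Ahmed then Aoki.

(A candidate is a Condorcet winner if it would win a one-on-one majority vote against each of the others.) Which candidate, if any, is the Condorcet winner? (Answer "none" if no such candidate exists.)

none

Pairwise majorities:
Mbeki vs Aoki: 8 to 5, Mbeki.
Mbeki vs Ahmed: Mbeki preferred on 4+1+1 = 6 ballots; Ahmed wins 7–6.
Mbeki vs Larsen: Mbeki is ranked higher on 1+4+1 = 6 ballots, Larsen on 7. Larsen wins 7–6.
Mbeki vs Quinn: Mbeki is ranked higher on 2+4+4+1 = 11 ballots, Quinn on 2. Mbeki wins 11–2.
Aoki vs Ahmed: 5 to 8, Ahmed.
Aoki vs Larsen: Aoki preferred on 4+1 = 5 ballots; Larsen wins 8–5.
Aoki vs Quinn: Aoki is ranked higher on 4+1 = 5 ballots, Quinn on 8. Quinn wins 8–5.
Ahmed vs Larsen: 1+2+4 = 7 for Ahmed, 6 for Larsen — Ahmed by 7–6.
Ahmed vs Quinn: 2+4 = 6 for Ahmed, 7 for Quinn — Quinn by 7–6.
Larsen vs Quinn: 2+4+1+1 = 8 for Larsen, 5 for Quinn — Larsen by 8–5.
Each candidate drops at least one matchup (Mbeki loses to Ahmed; Aoki loses to Mbeki; Ahmed loses to Quinn; Larsen loses to Ahmed; Quinn loses to Mbeki); the cycle Mbeki > Quinn > Ahmed > Mbeki rules out a Condorcet winner.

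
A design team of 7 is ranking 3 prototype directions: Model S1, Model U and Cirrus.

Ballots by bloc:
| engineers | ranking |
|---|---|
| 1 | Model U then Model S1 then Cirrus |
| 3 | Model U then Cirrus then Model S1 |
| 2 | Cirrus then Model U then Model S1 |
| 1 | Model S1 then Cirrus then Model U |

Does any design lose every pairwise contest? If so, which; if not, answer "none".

Pairwise majorities:
Model S1 vs Model U: Model U, 6–1.
Model S1 vs Cirrus: Cirrus, 5–2.
Model U vs Cirrus: Model U wins 4–3.
Model S1 loses to every other design — it is the Condorcet loser.

Model S1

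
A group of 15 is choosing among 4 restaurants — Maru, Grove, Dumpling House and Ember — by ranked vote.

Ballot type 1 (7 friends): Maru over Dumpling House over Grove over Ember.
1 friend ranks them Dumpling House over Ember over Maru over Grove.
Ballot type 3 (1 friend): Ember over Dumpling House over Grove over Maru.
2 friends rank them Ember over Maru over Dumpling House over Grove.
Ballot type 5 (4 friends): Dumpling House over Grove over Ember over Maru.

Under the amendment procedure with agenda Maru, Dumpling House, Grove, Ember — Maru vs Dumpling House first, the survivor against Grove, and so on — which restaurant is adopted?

Ember

Round 1: Maru vs Dumpling House — 9–6, Maru advances.
Round 2: Maru vs Grove — 10–5, Maru advances.
Round 3: Maru vs Ember — 7–8, Ember advances.
The agenda winner is Ember.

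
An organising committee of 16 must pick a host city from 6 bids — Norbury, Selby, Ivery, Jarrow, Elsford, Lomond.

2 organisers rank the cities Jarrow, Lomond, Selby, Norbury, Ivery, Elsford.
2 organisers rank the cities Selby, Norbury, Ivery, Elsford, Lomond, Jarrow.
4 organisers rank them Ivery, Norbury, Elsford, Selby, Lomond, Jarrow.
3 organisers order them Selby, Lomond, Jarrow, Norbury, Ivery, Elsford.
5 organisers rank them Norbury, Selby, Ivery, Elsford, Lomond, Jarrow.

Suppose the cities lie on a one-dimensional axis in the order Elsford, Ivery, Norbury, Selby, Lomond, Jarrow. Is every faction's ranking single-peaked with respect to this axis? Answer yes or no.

Axis positions: Elsford=1, Ivery=2, Norbury=3, Selby=4, Lomond=5, Jarrow=6.
Faction 1 (peak Jarrow at position 6): ranking walks positions 6-5-4-3-2-1, expanding outward from the peak — single-peaked.
Faction 2 (peak Selby at position 4): ranking walks positions 4-3-2-1-5-6, expanding outward from the peak — single-peaked.
Faction 3 (peak Ivery at position 2): ranking walks positions 2-3-1-4-5-6, expanding outward from the peak — single-peaked.
Faction 4 (peak Selby at position 4): ranking walks positions 4-5-6-3-2-1, expanding outward from the peak — single-peaked.
Faction 5 (peak Norbury at position 3): ranking walks positions 3-4-2-1-5-6, expanding outward from the peak — single-peaked.
Every ranking is single-peaked on this axis.

yes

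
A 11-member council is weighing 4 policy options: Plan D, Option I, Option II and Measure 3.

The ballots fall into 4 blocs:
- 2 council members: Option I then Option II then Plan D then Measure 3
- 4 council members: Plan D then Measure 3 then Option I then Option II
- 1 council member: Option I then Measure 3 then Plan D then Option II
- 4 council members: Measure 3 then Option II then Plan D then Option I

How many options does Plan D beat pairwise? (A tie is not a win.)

Plan D against each rival (11 council members):
Plan D vs Option I: Plan D preferred on 4+4 = 8 ballots; Plan D wins 8–3.
Plan D vs Option II: Plan D preferred on 4+1 = 5 ballots; Option II wins 6–5.
Plan D vs Measure 3: 6 to 5, Plan D.
Plan D beats Option I, Measure 3; loses to Option II — 2 pairwise wins.

2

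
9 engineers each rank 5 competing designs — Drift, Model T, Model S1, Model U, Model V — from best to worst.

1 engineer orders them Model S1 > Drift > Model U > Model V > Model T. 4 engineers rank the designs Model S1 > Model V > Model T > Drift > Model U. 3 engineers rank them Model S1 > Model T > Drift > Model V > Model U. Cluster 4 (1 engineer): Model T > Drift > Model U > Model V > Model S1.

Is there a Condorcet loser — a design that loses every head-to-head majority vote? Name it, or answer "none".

Head-to-head results (9 engineers):
Drift vs Model T: 1 to 8, Model T.
Drift vs Model S1: Model S1 wins 8–1.
Drift vs Model U: 1+4+3+1 = 9 for Drift, 0 for Model U — Drift by 9–0.
Drift vs Model V: 1+3+1 = 5 for Drift, 4 for Model V — Drift by 5–4.
Model T vs Model S1: Model S1, 8–1.
Model T vs Model U: Model T preferred on 4+3+1 = 8 ballots; Model T wins 8–1.
Model T vs Model V: 4 to 5, Model V.
Model S1 vs Model U: Model S1 wins 8–1.
Model S1 vs Model V: Model S1 preferred on 1+4+3 = 8 ballots; Model S1 wins 8–1.
Model U vs Model V: Model V wins 7–2.
Only Model U has no wins; Model U is the Condorcet loser.

Model U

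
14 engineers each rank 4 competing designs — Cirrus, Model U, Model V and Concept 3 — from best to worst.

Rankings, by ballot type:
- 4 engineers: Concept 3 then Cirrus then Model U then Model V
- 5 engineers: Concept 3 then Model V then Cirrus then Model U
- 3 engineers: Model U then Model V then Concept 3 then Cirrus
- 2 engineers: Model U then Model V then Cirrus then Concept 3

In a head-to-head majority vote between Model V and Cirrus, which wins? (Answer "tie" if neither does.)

Model V

Ballots ranking Model V above Cirrus: 5 + 3 + 2 = 10.
Ballots ranking Cirrus above Model V: 14 − 10 = 4.
Model V wins the head-to-head 10–4.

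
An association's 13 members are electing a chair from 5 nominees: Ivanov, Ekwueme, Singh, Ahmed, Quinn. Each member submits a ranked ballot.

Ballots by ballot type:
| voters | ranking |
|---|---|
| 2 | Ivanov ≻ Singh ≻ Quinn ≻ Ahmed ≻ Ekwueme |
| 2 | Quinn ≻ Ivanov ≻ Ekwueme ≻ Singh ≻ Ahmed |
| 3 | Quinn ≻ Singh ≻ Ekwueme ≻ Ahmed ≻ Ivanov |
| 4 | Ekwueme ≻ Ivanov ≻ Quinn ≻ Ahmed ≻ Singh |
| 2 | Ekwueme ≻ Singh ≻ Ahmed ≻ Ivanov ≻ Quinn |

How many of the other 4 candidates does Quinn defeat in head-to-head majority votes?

Quinn against each rival (13 voters):
Quinn vs Ivanov: 2+3 = 5 for Quinn, 8 for Ivanov — Ivanov by 8–5.
Quinn vs Ekwueme: 2+2+3 = 7 for Quinn, 6 for Ekwueme — Quinn by 7–6.
Quinn vs Singh: Quinn preferred on 2+3+4 = 9 ballots; Quinn wins 9–4.
Quinn vs Ahmed: Quinn wins 11–2.
Quinn beats Ekwueme, Singh, Ahmed; loses to Ivanov — 3 pairwise wins.

3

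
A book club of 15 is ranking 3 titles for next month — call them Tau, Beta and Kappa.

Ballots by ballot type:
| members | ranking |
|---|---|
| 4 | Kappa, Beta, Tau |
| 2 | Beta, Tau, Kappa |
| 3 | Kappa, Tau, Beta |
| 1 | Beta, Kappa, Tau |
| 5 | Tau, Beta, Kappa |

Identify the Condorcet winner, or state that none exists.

none

Head-to-head results (15 members):
Tau vs Beta: Tau is ranked higher on 3+5 = 8 ballots, Beta on 7. Tau wins 8–7.
Tau vs Kappa: Kappa, 8–7.
Beta vs Kappa: Beta, 8–7.
Every book loses at least once (Tau loses to Kappa; Beta loses to Tau; Kappa loses to Beta). The majority relation contains the cycle Tau beats Beta beats Kappa beats Tau, so there is no Condorcet winner.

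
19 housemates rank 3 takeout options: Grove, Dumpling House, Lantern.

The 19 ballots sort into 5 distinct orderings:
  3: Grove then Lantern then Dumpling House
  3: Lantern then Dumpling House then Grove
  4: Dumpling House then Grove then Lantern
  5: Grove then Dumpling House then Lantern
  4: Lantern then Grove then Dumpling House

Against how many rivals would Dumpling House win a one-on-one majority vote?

0

Dumpling House against each rival (19 friends):
Dumpling House vs Grove: Dumpling House preferred on 3+4 = 7 ballots; Grove wins 12–7.
Dumpling House vs Lantern: Lantern, 10–9.
Dumpling House beats no one; loses to Grove, Lantern — 0 pairwise wins.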